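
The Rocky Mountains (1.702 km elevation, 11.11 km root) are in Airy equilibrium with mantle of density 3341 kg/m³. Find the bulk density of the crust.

2900 kg/m³

ρ_c h = (ρ_m − ρ_c) r → ρ_c (h + r) = ρ_m r → ρ_c = ρ_m r / (h + r).
ρ_c = 3341 × 11.11 km / (1.702 km + 11.11 km) = 2900 kg/m³.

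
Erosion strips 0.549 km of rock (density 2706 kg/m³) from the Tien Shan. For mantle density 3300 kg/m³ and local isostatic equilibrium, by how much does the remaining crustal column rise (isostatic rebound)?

0.45 km

Unloading: uplift u = e ρ_c/ρ_m = 0.549 km × 2706/3300 = 0.45 km.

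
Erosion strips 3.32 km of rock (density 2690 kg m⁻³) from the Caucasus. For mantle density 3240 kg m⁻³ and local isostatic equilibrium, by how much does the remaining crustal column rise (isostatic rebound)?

Unloading: uplift u = e ρ_c/ρ_m = 3.32 km × 2690/3240 = 2.76 km.

2.76 km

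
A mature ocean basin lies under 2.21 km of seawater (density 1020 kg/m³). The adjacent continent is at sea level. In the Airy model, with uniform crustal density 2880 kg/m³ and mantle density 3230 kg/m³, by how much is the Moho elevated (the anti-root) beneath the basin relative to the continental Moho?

11.7 km

For local isostatic compensation: replacing crust with seawater at the top is compensated by replacing crust with mantle at the base: d (ρ_c − ρ_w) = a (ρ_m − ρ_c).
a = d (ρ_c − ρ_w)/(ρ_m − ρ_c) = 2.21 km × 1860/350 = 11.7 km.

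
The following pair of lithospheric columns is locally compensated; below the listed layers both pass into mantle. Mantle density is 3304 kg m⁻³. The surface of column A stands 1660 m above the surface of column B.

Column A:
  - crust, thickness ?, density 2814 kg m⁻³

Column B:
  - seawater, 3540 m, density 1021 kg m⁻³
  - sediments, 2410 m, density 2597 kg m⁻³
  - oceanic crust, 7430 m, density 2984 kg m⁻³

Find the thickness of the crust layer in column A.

36000 m

Take the compensation level at the base of the deeper column (depth z_c below the surface of column A) and equate Σ ρ_i t_i down to z_c; mantle fills any gap and the z_c terms cancel.
Column A: x×2814 + (z_c − 0 − x)×3304
Column B: 1660×0 + 3540×1021 + 2410×2597 + 7430×2984 + (z_c − 1660 − 13380)×3304
The z_c×3304 term appears on both sides and cancels. Collect the known terms of each column as K = Σ(ρt)_known − 3304 × (depth of known layers): K_A = 0 − 3304×0 = 0; K_B = 32044230 − 3304×(1660 + 13380) = −17647930.
Balance: K_A − x×(3304 − 2814) = K_B, so x = (K_A − K_B)/(3304 − 2814) = 17647900/490 = 36000 m.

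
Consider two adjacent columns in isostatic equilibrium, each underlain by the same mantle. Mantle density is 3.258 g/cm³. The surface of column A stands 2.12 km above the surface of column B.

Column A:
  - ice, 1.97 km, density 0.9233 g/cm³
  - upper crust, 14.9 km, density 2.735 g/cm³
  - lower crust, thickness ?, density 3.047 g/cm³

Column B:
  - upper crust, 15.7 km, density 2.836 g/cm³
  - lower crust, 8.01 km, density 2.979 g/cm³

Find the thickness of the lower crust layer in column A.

16 km

Take the compensation level at the base of the deeper column (depth z_c below the surface of column A) and equate Σ ρ_i t_i down to z_c; mantle fills any gap and the z_c terms cancel.
Column A: 1.97×0.9233 + 14.9×2.735 + x×3.047 + (z_c − 16.87 − x)×3.258
Column B: 2.12×0 + 15.7×2.836 + 8.01×2.979 + (z_c − 2.12 − 23.71)×3.258
The z_c×3.258 term appears on both sides and cancels. Collect the known terms of each column as K = Σ(ρt)_known − 3.258 × (depth of known layers): K_A = 42.570401 − 3.258×16.87 = −12.392059; K_B = 68.38699 − 3.258×(2.12 + 23.71) = −15.76715.
Balance: K_A − x×(3.258 − 3.047) = K_B, so x = (K_A − K_B)/(3.258 − 3.047) = 3.37509/0.211 = 16 km.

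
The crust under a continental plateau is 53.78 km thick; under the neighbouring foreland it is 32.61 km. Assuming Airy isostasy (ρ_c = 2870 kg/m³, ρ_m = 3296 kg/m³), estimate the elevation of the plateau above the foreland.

2.74 km

Excess crust Δ = 53.78 km − 32.61 km = 21.17 km, split between elevation h and root r with h + r = Δ.
Airy balance ρ_c h = (ρ_m − ρ_c) r gives r = h ρ_c/(ρ_m − ρ_c), so h (1 + ρ_c/(ρ_m − ρ_c)) = Δ, i.e. h = Δ (ρ_m − ρ_c)/ρ_m.
h = 21.17 km × 426/3296 = 2.74 km.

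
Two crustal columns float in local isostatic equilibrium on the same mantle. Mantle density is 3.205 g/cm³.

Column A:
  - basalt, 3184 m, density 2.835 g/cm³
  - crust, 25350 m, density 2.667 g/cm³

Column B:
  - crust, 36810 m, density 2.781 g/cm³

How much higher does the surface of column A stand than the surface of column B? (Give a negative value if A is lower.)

−247 m

For any compensation level in the mantle, the mantle terms cancel and isostasy reduces to e = (Σt_A − Σt_B) − (Σ(ρt)_A − Σ(ρt)_B) / ρ_m.
Σt_A = 28534 m; Σt_B = 36810 m; Σ(ρt)_A = 76635.09; Σ(ρt)_B = 102368.61 (in m·g/cm³).
e = (28534 − 36810) − (76635.09 − 102368.61) / 3.205 = −247 m.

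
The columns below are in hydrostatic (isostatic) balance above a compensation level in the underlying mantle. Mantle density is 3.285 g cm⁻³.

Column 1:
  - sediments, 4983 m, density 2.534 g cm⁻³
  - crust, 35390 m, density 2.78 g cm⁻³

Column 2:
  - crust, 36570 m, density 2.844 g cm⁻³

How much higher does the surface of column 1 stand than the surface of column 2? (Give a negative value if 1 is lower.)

For any compensation level in the mantle, the mantle terms cancel and isostasy reduces to e = (Σt_1 − Σt_2) − (Σ(ρt)_1 − Σ(ρt)_2) / ρ_m.
Σt_1 = 40373 m; Σt_2 = 36570 m; Σ(ρt)_1 = 111011.122; Σ(ρt)_2 = 104005.08 (in m·g cm⁻³).
e = (40373 − 36570) − (111011.122 − 104005.08) / 3.285 = 1670 m.

1670 m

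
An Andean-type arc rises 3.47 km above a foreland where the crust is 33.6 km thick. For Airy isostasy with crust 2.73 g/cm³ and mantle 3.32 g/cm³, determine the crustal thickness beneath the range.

53.1 km

Root depth r = h ρ_c / (ρ_m − ρ_c) = 3.47 km × 2.73 / 0.59 = 16.06 km.
Total thickness = T + h + r = 33.6 km + 3.47 km + 16.06 km = 53.1 km.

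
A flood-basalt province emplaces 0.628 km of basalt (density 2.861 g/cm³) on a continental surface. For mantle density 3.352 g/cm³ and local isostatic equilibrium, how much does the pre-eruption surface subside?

Subaerial loading: s = t ρ_load / ρ_m.
s = 0.628 km × 2.861/3.352 = 0.536 km.

0.536 km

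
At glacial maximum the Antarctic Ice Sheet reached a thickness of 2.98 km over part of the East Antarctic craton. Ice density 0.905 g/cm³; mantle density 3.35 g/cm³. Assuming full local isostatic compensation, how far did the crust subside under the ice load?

In Airy isostatic equilibrium: the ice load ρ_ice t is balanced by mantle displaced below, ρ_m s.
s = t ρ_ice / ρ_m = 2.98 km × 0.905/3.35 = 0.805 km.

0.805 km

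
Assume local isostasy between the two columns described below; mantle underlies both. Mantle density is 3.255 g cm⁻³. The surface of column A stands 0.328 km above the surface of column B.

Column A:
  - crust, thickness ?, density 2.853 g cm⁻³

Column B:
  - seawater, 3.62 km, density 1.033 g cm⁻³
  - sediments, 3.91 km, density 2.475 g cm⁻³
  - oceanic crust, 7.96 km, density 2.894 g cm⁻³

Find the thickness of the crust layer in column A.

Take the compensation level at the base of the deeper column (depth z_c below the surface of column A) and equate Σ ρ_i t_i down to z_c; mantle fills any gap and the z_c terms cancel.
Column A: x×2.853 + (z_c − 0 − x)×3.255
Column B: 0.328×0 + 3.62×1.033 + 3.91×2.475 + 7.96×2.894 + (z_c − 0.328 − 15.49)×3.255
The z_c×3.255 term appears on both sides and cancels. Collect the known terms of each column as K = Σ(ρt)_known − 3.255 × (depth of known layers): K_A = 0 − 3.255×0 = 0; K_B = 36.45295 − 3.255×(0.328 + 15.49) = −15.03464.
Balance: K_A − x×(3.255 − 2.853) = K_B, so x = (K_A − K_B)/(3.255 − 2.853) = 15.0346/0.402 = 37.4 km.

37.4 km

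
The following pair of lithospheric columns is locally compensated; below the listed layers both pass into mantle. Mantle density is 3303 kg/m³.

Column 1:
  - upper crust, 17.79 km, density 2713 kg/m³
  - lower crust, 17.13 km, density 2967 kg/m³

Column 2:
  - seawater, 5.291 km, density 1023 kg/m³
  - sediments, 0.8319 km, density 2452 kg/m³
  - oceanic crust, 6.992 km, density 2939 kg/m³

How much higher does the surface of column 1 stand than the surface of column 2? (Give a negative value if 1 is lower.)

0.283 km

For any compensation level in the mantle, the mantle terms cancel and isostasy reduces to e = (Σt_1 − Σt_2) − (Σ(ρt)_1 − Σ(ρt)_2) / ρ_m.
Σt_1 = 34.92 km; Σt_2 = 13.1149 km; Σ(ρt)_1 = 99088.98; Σ(ρt)_2 = 28001.9998 (in km·kg/m³).
e = (34.92 − 13.1149) − (99088.98 − 28001.9998) / 3303 = 0.283 km.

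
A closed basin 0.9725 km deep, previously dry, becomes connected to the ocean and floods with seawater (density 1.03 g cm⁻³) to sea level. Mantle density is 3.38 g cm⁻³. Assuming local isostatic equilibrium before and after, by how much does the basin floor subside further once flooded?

After flooding the water column is d + s deep. Its weight must equal the weight of mantle displaced by the extra subsidence s: (d + s) ρ_w = s ρ_m.
s = d ρ_w / (ρ_m − ρ_w) = 0.9725 km × 1.03/(3.38 − 1.03) = 0.426 km.

0.426 km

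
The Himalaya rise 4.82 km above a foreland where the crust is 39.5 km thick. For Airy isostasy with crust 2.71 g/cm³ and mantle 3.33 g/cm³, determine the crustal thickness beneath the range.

65.4 km

Root depth r = h ρ_c / (ρ_m − ρ_c) = 4.82 km × 2.71 / 0.62 = 21.07 km.
Total thickness = T + h + r = 39.5 km + 4.82 km + 21.07 km = 65.4 km.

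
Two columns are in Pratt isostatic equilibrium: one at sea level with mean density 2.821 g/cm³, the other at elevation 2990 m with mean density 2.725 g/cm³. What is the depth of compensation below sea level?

ρ_ref D = ρ (D + h) → D (ρ_ref − ρ) = ρ h.
D = ρ h/(ρ_ref − ρ) = 2.725 × 2990 m/(2.821 − 2.725) = 84900 m.

84900 m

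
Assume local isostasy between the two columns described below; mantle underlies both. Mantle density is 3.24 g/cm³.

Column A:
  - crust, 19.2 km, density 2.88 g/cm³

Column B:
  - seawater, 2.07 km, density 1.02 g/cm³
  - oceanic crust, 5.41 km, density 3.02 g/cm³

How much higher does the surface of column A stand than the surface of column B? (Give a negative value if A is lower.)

For any compensation level in the mantle, the mantle terms cancel and isostasy reduces to e = (Σt_A − Σt_B) − (Σ(ρt)_A − Σ(ρt)_B) / ρ_m.
Σt_A = 19.2 km; Σt_B = 7.48 km; Σ(ρt)_A = 55.296; Σ(ρt)_B = 18.4496 (in km·g/cm³).
e = (19.2 − 7.48) − (55.296 − 18.4496) / 3.24 = 0.348 km.

0.348 km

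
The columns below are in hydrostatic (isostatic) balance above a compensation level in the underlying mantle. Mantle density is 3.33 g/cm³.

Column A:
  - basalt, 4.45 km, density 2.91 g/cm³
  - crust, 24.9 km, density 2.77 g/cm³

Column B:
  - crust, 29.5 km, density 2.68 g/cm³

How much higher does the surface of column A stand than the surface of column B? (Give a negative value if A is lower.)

−1.01 km

For any compensation level in the mantle, the mantle terms cancel and isostasy reduces to e = (Σt_A − Σt_B) − (Σ(ρt)_A − Σ(ρt)_B) / ρ_m.
Σt_A = 29.35 km; Σt_B = 29.5 km; Σ(ρt)_A = 81.9225; Σ(ρt)_B = 79.06 (in km·g/cm³).
e = (29.35 − 29.5) − (81.9225 − 79.06) / 3.33 = −1.01 km.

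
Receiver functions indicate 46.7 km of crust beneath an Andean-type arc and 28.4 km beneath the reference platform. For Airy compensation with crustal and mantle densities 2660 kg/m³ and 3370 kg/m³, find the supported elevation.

Excess crust Δ = 46.7 km − 28.4 km = 18.3 km, split between elevation h and root r with h + r = Δ.
Airy balance ρ_c h = (ρ_m − ρ_c) r gives r = h ρ_c/(ρ_m − ρ_c), so h (1 + ρ_c/(ρ_m − ρ_c)) = Δ, i.e. h = Δ (ρ_m − ρ_c)/ρ_m.
h = 18.3 km × 710/3370 = 3.86 km.

3.86 km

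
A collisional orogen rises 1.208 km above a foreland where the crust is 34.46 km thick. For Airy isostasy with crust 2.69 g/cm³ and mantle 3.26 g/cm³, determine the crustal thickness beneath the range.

41.4 km

Root depth r = h ρ_c / (ρ_m − ρ_c) = 1.208 km × 2.69 / 0.57 = 5.701 km.
Total thickness = T + h + r = 34.46 km + 1.208 km + 5.701 km = 41.4 km.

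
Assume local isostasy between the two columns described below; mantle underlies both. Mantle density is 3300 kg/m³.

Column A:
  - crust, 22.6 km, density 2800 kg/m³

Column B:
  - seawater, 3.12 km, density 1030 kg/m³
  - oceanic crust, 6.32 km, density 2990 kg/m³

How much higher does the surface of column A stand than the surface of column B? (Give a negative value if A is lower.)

For any compensation level in the mantle, the mantle terms cancel and isostasy reduces to e = (Σt_A − Σt_B) − (Σ(ρt)_A − Σ(ρt)_B) / ρ_m.
Σt_A = 22.6 km; Σt_B = 9.44 km; Σ(ρt)_A = 63280; Σ(ρt)_B = 22110.4 (in km·kg/m³).
e = (22.6 − 9.44) − (63280 − 22110.4) / 3300 = 0.684 km.

0.684 km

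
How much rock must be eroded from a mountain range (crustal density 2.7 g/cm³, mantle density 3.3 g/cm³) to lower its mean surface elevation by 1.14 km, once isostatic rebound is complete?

6.27 km

Net drop Δ = e − u = e − e ρ_c/ρ_m = e (ρ_m − ρ_c)/ρ_m.
e = Δ ρ_m/(ρ_m − ρ_c) = 1.14 km × 3.3/0.6 = 6.27 km.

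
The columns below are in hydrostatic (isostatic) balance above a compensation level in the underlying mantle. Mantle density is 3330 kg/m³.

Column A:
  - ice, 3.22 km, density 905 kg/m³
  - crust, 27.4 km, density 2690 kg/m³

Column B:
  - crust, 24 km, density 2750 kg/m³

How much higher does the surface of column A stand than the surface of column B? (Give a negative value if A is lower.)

3.43 km

For any compensation level in the mantle, the mantle terms cancel and isostasy reduces to e = (Σt_A − Σt_B) − (Σ(ρt)_A − Σ(ρt)_B) / ρ_m.
Σt_A = 30.62 km; Σt_B = 24 km; Σ(ρt)_A = 76620.1; Σ(ρt)_B = 66000 (in km·kg/m³).
e = (30.62 − 24) − (76620.1 − 66000) / 3330 = 3.43 km.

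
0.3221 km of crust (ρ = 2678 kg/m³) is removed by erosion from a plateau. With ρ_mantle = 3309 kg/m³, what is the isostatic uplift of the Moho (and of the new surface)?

Unloading: uplift u = e ρ_c/ρ_m = 0.3221 km × 2678/3309 = 0.261 km.

0.261 km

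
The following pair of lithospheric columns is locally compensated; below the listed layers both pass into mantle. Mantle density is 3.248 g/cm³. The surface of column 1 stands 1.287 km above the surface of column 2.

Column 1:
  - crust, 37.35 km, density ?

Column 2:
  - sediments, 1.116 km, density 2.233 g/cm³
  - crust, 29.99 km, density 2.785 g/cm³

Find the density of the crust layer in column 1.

2.73 g/cm³

Take the compensation level at the base of the deeper column (depth z_c below the surface of column 1) and equate Σ ρ_i t_i down to z_c; mantle fills any gap and the z_c terms cancel.
Column 1: 37.35×ρ + (z_c − 37.35)×3.248
Column 2: 1.287×0 + 1.116×2.233 + 29.99×2.785 + (z_c − 1.287 − 31.106)×3.248
The z_c×3.248 term appears on both sides and cancels. Collect the known terms of each column as K = Σ(ρt)_known − 3.248 × (depth of known layers): K_1 = 0 − 3.248×37.35 = −121.3128; K_2 = 86.014178 − 3.248×(1.287 + 31.106) = −19.198286.
Balance: K_1 + 37.35×ρ = K_2, so ρ = (K_2 − K_1)/37.35 = 102.115/37.35 = 2.73 g/cm³.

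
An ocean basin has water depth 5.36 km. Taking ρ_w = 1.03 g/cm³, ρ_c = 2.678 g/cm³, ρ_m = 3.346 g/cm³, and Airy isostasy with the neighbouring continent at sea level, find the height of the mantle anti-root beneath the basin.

Equating mass per unit area of the two columns: replacing crust with seawater at the top is compensated by replacing crust with mantle at the base: d (ρ_c − ρ_w) = a (ρ_m − ρ_c).
a = d (ρ_c − ρ_w)/(ρ_m − ρ_c) = 5.36 km × 1.648/0.668 = 13.2 km.

13.2 km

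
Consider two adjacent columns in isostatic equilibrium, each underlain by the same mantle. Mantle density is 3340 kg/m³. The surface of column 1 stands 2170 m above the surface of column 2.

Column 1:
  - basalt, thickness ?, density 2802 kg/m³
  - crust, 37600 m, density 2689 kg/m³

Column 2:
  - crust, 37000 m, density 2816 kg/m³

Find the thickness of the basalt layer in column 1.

Take the compensation level at the base of the deeper column (depth z_c below the surface of column 1) and equate Σ ρ_i t_i down to z_c; mantle fills any gap and the z_c terms cancel.
Column 1: x×2802 + 37600×2689 + (z_c − 37600 − x)×3340
Column 2: 2170×0 + 37000×2816 + (z_c − 2170 − 37000)×3340
The z_c×3340 term appears on both sides and cancels. Collect the known terms of each column as K = Σ(ρt)_known − 3340 × (depth of known layers): K_1 = 101106400 − 3340×37600 = −24477600; K_2 = 104192000 − 3340×(2170 + 37000) = −26635800.
Balance: K_1 − x×(3340 − 2802) = K_2, so x = (K_1 − K_2)/(3340 − 2802) = 2158200/538 = 4010 m.

4010 m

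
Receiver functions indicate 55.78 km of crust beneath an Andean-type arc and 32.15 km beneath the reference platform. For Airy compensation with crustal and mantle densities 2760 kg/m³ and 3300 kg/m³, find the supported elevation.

3.87 km

Excess crust Δ = 55.78 km − 32.15 km = 23.63 km, split between elevation h and root r with h + r = Δ.
Airy balance ρ_c h = (ρ_m − ρ_c) r gives r = h ρ_c/(ρ_m − ρ_c), so h (1 + ρ_c/(ρ_m − ρ_c)) = Δ, i.e. h = Δ (ρ_m − ρ_c)/ρ_m.
h = 23.63 km × 540/3300 = 3.87 km.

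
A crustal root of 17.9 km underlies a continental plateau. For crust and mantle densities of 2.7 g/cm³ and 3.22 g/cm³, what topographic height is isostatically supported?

Equating mass per unit area of the two columns: ρ_c h = (ρ_m − ρ_c) r.
h = r (ρ_m − ρ_c) / ρ_c = 17.9 km × (3.22 − 2.7) / 2.7 = 3.45 km.

3.45 km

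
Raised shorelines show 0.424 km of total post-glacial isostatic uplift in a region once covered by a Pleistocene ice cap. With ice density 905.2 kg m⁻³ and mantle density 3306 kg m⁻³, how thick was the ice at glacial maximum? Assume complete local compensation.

1.55 km

u = t ρ_ice/ρ_m → t = u ρ_m/ρ_ice = 0.424 km × 3306/905.2 = 1.55 km.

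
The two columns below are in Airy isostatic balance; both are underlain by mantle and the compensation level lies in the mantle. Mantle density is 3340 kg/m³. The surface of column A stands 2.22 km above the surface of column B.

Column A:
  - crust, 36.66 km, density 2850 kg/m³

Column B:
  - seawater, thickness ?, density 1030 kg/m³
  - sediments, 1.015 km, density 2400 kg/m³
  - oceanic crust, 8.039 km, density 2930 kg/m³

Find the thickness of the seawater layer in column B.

2.73 km

Take the compensation level at the base of the deeper column (depth z_c below the surface of column A) and equate Σ ρ_i t_i down to z_c; mantle fills any gap and the z_c terms cancel.
Column A: 36.66×2850 + (z_c − 36.66)×3340
Column B: 2.22×0 + x×1030 + 1.015×2400 + 8.039×2930 + (z_c − 2.22 − 9.054 − x)×3340
The z_c×3340 term appears on both sides and cancels. Collect the known terms of each column as K = Σ(ρt)_known − 3340 × (depth of known layers): K_A = 104481 − 3340×36.66 = −17963.4; K_B = 25990.27 − 3340×(2.22 + 9.054) = −11664.89.
Balance: K_A = K_B − x×(3340 − 1030), so x = (K_B − K_A)/(3340 − 1030) = 6298.51/2310 = 2.73 km.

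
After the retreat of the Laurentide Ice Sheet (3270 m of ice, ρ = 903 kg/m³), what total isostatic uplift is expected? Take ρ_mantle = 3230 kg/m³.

Removing the load lets mantle flow back in; uplift u satisfies ρ_ice t = ρ_m u.
u = t ρ_ice/ρ_m = 3270 m × 903/3230 = 914 m.

914 m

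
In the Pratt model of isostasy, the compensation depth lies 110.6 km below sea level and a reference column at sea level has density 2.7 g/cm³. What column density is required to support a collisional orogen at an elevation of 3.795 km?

2.61 g/cm³

Pratt balance: ρ_ref D = ρ (D + h).
ρ = ρ_ref D/(D + h) = 2.7 × 110.6 km/(110.6 km + 3.795 km) = 2.61 g/cm³.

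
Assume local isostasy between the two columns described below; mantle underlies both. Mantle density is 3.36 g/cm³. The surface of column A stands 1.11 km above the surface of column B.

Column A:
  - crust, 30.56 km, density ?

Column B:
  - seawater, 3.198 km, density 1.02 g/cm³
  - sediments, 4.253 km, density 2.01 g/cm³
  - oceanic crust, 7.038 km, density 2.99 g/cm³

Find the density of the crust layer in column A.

Take the compensation level at the base of the deeper column (depth z_c below the surface of column A) and equate Σ ρ_i t_i down to z_c; mantle fills any gap and the z_c terms cancel.
Column A: 30.56×ρ + (z_c − 30.56)×3.36
Column B: 1.11×0 + 3.198×1.02 + 4.253×2.01 + 7.038×2.99 + (z_c − 1.11 − 14.489)×3.36
The z_c×3.36 term appears on both sides and cancels. Collect the known terms of each column as K = Σ(ρt)_known − 3.36 × (depth of known layers): K_A = 0 − 3.36×30.56 = −102.6816; K_B = 32.85411 − 3.36×(1.11 + 14.489) = −19.55853.
Balance: K_A + 30.56×ρ = K_B, so ρ = (K_B − K_A)/30.56 = 83.1231/30.56 = 2.72 g/cm³.

2.72 g/cm³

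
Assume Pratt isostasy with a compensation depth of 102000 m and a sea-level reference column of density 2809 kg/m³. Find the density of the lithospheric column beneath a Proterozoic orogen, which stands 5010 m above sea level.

Pratt balance: ρ_ref D = ρ (D + h).
ρ = ρ_ref D/(D + h) = 2809 × 102000 m/(102000 m + 5010 m) = 2680 kg/m³.

2680 kg/m³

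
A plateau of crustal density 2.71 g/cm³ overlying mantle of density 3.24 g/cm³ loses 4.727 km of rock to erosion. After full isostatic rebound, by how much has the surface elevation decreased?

0.773 km

Rebound u = e ρ_c/ρ_m = 4.727 km × 2.71/3.24 = 3.954 km.
Net surface drop = e − u = 4.727 km − 3.954 km = e (ρ_m − ρ_c)/ρ_m = 0.773 km.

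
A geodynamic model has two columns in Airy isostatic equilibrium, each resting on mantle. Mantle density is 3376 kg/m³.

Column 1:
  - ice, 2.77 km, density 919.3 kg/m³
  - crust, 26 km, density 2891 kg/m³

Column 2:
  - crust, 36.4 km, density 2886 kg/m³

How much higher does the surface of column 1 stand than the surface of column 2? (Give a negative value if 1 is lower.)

0.468 km

For any compensation level in the mantle, the mantle terms cancel and isostasy reduces to e = (Σt_1 − Σt_2) − (Σ(ρt)_1 − Σ(ρt)_2) / ρ_m.
Σt_1 = 28.77 km; Σt_2 = 36.4 km; Σ(ρt)_1 = 77712.461; Σ(ρt)_2 = 105050.4 (in km·kg/m³).
e = (28.77 − 36.4) − (77712.461 − 105050.4) / 3376 = 0.468 km.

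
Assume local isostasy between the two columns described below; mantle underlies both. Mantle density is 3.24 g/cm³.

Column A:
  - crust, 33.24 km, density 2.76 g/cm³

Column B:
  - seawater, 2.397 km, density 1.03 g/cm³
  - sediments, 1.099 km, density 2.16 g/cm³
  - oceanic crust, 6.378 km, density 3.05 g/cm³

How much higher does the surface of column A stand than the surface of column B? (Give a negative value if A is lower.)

For any compensation level in the mantle, the mantle terms cancel and isostasy reduces to e = (Σt_A − Σt_B) − (Σ(ρt)_A − Σ(ρt)_B) / ρ_m.
Σt_A = 33.24 km; Σt_B = 9.874 km; Σ(ρt)_A = 91.7424; Σ(ρt)_B = 24.29565 (in km·g/cm³).
e = (33.24 − 9.874) − (91.7424 − 24.29565) / 3.24 = 2.55 km.

2.55 km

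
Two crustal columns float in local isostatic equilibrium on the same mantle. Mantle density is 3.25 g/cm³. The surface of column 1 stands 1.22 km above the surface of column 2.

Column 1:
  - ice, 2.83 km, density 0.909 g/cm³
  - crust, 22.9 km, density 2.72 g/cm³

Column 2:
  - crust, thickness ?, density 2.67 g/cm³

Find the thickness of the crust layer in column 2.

Take the compensation level at the base of the deeper column (depth z_c below the surface of column 1) and equate Σ ρ_i t_i down to z_c; mantle fills any gap and the z_c terms cancel.
Column 1: 2.83×0.909 + 22.9×2.72 + (z_c − 25.73)×3.25
Column 2: 1.22×0 + x×2.67 + (z_c − 1.22 − 0 − x)×3.25
The z_c×3.25 term appears on both sides and cancels. Collect the known terms of each column as K = Σ(ρt)_known − 3.25 × (depth of known layers): K_1 = 64.86047 − 3.25×25.73 = −18.76203; K_2 = 0 − 3.25×(1.22 + 0) = −3.965.
Balance: K_1 = K_2 − x×(3.25 − 2.67), so x = (K_2 − K_1)/(3.25 − 2.67) = 14.797/0.58 = 25.5 km.

25.5 km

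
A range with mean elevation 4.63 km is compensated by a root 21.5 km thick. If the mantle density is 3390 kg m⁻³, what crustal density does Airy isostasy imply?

ρ_c h = (ρ_m − ρ_c) r → ρ_c (h + r) = ρ_m r → ρ_c = ρ_m r / (h + r).
ρ_c = 3390 × 21.5 km / (4.63 km + 21.5 km) = 2790 kg m⁻³.

2790 kg m⁻³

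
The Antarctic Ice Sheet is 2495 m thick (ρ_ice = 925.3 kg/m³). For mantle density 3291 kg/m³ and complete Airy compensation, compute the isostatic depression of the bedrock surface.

701 m

For local isostatic compensation: the ice load ρ_ice t is balanced by mantle displaced below, ρ_m s.
s = t ρ_ice / ρ_m = 2495 m × 925.3/3291 = 701 m.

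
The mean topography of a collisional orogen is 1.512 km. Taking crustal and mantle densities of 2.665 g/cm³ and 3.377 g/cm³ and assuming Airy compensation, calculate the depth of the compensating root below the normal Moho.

In Airy isostatic equilibrium: the weight of the topography is balanced by the buoyancy of the root, ρ_c h = (ρ_m − ρ_c) r.
r = h · ρ_c / (ρ_m − ρ_c) = 1.512 km × 2.665 / (3.377 − 2.665) = 5.66 km.

5.66 km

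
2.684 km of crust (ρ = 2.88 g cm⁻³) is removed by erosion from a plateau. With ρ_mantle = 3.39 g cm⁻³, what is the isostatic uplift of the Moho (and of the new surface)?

2.28 km

Unloading: uplift u = e ρ_c/ρ_m = 2.684 km × 2.88/3.39 = 2.28 km.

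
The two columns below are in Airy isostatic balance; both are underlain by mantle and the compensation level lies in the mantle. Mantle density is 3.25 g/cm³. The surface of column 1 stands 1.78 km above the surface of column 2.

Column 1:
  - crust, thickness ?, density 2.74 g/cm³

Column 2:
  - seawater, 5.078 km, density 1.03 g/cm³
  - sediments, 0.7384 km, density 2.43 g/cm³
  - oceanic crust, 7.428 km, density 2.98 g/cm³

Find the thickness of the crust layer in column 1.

38.6 km

Take the compensation level at the base of the deeper column (depth z_c below the surface of column 1) and equate Σ ρ_i t_i down to z_c; mantle fills any gap and the z_c terms cancel.
Column 1: x×2.74 + (z_c − 0 − x)×3.25
Column 2: 1.78×0 + 5.078×1.03 + 0.7384×2.43 + 7.428×2.98 + (z_c − 1.78 − 13.2444)×3.25
The z_c×3.25 term appears on both sides and cancels. Collect the known terms of each column as K = Σ(ρt)_known − 3.25 × (depth of known layers): K_1 = 0 − 3.25×0 = 0; K_2 = 29.160092 − 3.25×(1.78 + 13.2444) = −19.669208.
Balance: K_1 − x×(3.25 − 2.74) = K_2, so x = (K_1 − K_2)/(3.25 − 2.74) = 19.6692/0.51 = 38.6 km.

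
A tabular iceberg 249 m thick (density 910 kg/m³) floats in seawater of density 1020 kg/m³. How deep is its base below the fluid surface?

222 m

Draft d = t ρ_obj/ρ_fluid = 249 m × 910/1020 = 222 m.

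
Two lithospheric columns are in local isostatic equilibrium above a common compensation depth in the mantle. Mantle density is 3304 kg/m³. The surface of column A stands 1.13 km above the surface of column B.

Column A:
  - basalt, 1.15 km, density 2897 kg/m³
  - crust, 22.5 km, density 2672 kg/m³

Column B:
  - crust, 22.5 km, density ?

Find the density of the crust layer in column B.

Take the compensation level at the base of the deeper column (depth z_c below the surface of column A) and equate Σ ρ_i t_i down to z_c; mantle fills any gap and the z_c terms cancel.
Column A: 1.15×2897 + 22.5×2672 + (z_c − 23.65)×3304
Column B: 1.13×0 + 22.5×ρ + (z_c − 1.13 − 22.5)×3304
The z_c×3304 term appears on both sides and cancels. Collect the known terms of each column as K = Σ(ρt)_known − 3304 × (depth of known layers): K_A = 63451.55 − 3304×23.65 = −14688.05; K_B = 0 − 3304×(1.13 + 22.5) = −78073.52.
Balance: K_A = K_B + 22.5×ρ, so ρ = (K_A − K_B)/22.5 = 63385.5/22.5 = 2820 kg/m³.

2820 kg/m³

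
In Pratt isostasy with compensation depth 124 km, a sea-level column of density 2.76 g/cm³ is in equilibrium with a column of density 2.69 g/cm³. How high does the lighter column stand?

ρ_ref D = ρ (D + h) → h = D (ρ_ref − ρ)/ρ.
h = 124 km × (2.76 − 2.69)/2.69 = 3.23 km.

3.23 km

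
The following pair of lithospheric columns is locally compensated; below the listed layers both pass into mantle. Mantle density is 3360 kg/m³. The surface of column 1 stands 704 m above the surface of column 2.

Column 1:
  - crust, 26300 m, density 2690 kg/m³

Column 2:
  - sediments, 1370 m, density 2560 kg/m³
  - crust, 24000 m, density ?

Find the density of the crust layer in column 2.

2770 kg/m³

Take the compensation level at the base of the deeper column (depth z_c below the surface of column 1) and equate Σ ρ_i t_i down to z_c; mantle fills any gap and the z_c terms cancel.
Column 1: 26300×2690 + (z_c − 26300)×3360
Column 2: 704×0 + 1370×2560 + 24000×ρ + (z_c − 704 − 25370)×3360
The z_c×3360 term appears on both sides and cancels. Collect the known terms of each column as K = Σ(ρt)_known − 3360 × (depth of known layers): K_1 = 70747000 − 3360×26300 = −17621000; K_2 = 3507200 − 3360×(704 + 25370) = −84101440.
Balance: K_1 = K_2 + 24000×ρ, so ρ = (K_1 − K_2)/24000 = 66480400/24000 = 2770 kg/m³.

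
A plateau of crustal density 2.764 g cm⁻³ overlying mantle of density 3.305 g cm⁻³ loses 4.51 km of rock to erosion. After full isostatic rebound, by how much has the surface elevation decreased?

0.738 km

Rebound u = e ρ_c/ρ_m = 4.51 km × 2.764/3.305 = 3.772 km.
Net surface drop = e − u = 4.51 km − 3.772 km = e (ρ_m − ρ_c)/ρ_m = 0.738 km.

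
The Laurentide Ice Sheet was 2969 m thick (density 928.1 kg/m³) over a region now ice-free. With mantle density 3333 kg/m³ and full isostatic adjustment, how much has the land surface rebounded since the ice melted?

827 m

Removing the load lets mantle flow back in; uplift u satisfies ρ_ice t = ρ_m u.
u = t ρ_ice/ρ_m = 2969 m × 928.1/3333 = 827 m.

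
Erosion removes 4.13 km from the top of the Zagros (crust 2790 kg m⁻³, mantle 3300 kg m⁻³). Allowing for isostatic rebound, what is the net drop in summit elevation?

0.638 km

Rebound u = e ρ_c/ρ_m = 4.13 km × 2790/3300 = 3.492 km.
Net surface drop = e − u = 4.13 km − 3.492 km = e (ρ_m − ρ_c)/ρ_m = 0.638 km.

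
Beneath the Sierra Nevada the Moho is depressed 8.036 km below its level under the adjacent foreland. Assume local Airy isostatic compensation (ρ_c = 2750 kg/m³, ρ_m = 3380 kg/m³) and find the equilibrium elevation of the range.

By Archimedes' principle applied to the lithosphere: ρ_c h = (ρ_m − ρ_c) r.
h = r (ρ_m − ρ_c) / ρ_c = 8.036 km × (3380 − 2750) / 2750 = 1.84 km.

1.84 km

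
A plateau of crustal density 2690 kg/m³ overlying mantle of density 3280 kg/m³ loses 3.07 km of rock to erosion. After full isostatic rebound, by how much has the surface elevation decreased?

0.552 km

Rebound u = e ρ_c/ρ_m = 3.07 km × 2690/3280 = 2.518 km.
Net surface drop = e − u = 3.07 km − 2.518 km = e (ρ_m − ρ_c)/ρ_m = 0.552 km.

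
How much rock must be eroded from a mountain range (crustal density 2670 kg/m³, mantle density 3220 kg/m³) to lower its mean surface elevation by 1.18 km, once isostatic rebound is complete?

6.91 km

Net drop Δ = e − u = e − e ρ_c/ρ_m = e (ρ_m − ρ_c)/ρ_m.
e = Δ ρ_m/(ρ_m − ρ_c) = 1.18 km × 3220/550 = 6.91 km.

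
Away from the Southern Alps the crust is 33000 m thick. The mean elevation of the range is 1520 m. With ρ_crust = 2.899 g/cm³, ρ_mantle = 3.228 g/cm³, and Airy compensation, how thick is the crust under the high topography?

47900 m

Root depth r = h ρ_c / (ρ_m − ρ_c) = 1520 m × 2.899 / 0.329 = 13390 m.
Total thickness = T + h + r = 33000 m + 1520 m + 13390 m = 47900 m.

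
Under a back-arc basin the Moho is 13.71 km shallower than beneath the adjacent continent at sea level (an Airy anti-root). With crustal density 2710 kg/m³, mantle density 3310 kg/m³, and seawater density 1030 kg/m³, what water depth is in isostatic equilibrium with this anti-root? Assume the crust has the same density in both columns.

4.9 km

Replacing a thickness d of crust by seawater at the top must be balanced by replacing crust with mantle at the base: d (ρ_c − ρ_w) = a (ρ_m − ρ_c).
d = a (ρ_m − ρ_c)/(ρ_c − ρ_w) = 13.71 km × 600/1680 = 4.9 km.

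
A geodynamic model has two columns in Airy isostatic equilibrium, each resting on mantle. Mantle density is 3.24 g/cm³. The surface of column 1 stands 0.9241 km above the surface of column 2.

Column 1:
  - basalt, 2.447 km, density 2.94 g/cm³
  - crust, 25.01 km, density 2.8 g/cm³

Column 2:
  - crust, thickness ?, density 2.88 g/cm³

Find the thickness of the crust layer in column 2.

Take the compensation level at the base of the deeper column (depth z_c below the surface of column 1) and equate Σ ρ_i t_i down to z_c; mantle fills any gap and the z_c terms cancel.
Column 1: 2.447×2.94 + 25.01×2.8 + (z_c − 27.457)×3.24
Column 2: 0.9241×0 + x×2.88 + (z_c − 0.9241 − 0 − x)×3.24
The z_c×3.24 term appears on both sides and cancels. Collect the known terms of each column as K = Σ(ρt)_known − 3.24 × (depth of known layers): K_1 = 77.22218 − 3.24×27.457 = −11.7385; K_2 = 0 − 3.24×(0.9241 + 0) = −2.994084.
Balance: K_1 = K_2 − x×(3.24 − 2.88), so x = (K_2 − K_1)/(3.24 − 2.88) = 8.74442/0.36 = 24.3 km.

24.3 km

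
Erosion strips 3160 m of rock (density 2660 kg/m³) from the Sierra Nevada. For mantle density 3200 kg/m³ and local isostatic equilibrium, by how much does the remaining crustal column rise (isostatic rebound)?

Unloading: uplift u = e ρ_c/ρ_m = 3160 m × 2660/3200 = 2630 m.

2630 m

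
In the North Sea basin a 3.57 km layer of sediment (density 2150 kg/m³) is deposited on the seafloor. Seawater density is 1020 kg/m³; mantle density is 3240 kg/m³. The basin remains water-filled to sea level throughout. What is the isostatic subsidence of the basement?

Submarine loading: the sediment displaces seawater, and the subsidence is in turn flooded, so s (ρ_m − ρ_w) = t (ρ_sed − ρ_w).
s = 3.57 km × (2150 − 1020) / (3240 − 1020) = 1.82 km.

1.82 km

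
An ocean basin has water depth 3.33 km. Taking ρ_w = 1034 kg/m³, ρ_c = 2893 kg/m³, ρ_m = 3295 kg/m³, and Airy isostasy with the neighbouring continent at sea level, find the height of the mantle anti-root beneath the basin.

15.4 km

Balancing pressure at the compensation depth: replacing crust with seawater at the top is compensated by replacing crust with mantle at the base: d (ρ_c − ρ_w) = a (ρ_m − ρ_c).
a = d (ρ_c − ρ_w)/(ρ_m − ρ_c) = 3.33 km × 1859/402 = 15.4 km.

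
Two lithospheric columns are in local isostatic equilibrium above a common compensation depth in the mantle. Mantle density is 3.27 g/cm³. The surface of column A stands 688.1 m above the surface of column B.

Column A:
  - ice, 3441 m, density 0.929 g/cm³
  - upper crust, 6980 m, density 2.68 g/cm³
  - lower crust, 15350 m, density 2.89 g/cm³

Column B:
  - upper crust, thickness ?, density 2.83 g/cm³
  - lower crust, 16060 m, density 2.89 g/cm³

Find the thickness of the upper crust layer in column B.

21900 m

Take the compensation level at the base of the deeper column (depth z_c below the surface of column A) and equate Σ ρ_i t_i down to z_c; mantle fills any gap and the z_c terms cancel.
Column A: 3441×0.929 + 6980×2.68 + 15350×2.89 + (z_c − 25771)×3.27
Column B: 688.1×0 + x×2.83 + 16060×2.89 + (z_c − 688.1 − 16060 − x)×3.27
The z_c×3.27 term appears on both sides and cancels. Collect the known terms of each column as K = Σ(ρt)_known − 3.27 × (depth of known layers): K_A = 66264.589 − 3.27×25771 = −18006.581; K_B = 46413.4 − 3.27×(688.1 + 16060) = −8352.887.
Balance: K_A = K_B − x×(3.27 − 2.83), so x = (K_B − K_A)/(3.27 − 2.83) = 9653.69/0.44 = 21900 m.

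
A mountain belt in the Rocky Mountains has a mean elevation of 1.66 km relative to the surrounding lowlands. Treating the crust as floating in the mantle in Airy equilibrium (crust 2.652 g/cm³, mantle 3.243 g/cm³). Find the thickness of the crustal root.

7.45 km

Isostatic balance requires: the weight of the topography is balanced by the buoyancy of the root, ρ_c h = (ρ_m − ρ_c) r.
r = h · ρ_c / (ρ_m − ρ_c) = 1.66 km × 2.652 / (3.243 − 2.652) = 7.45 km.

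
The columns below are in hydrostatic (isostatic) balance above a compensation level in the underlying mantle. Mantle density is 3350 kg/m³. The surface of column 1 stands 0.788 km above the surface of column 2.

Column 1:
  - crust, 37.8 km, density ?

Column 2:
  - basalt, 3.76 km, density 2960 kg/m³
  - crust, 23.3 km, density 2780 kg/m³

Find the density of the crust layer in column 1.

2890 kg/m³

Take the compensation level at the base of the deeper column (depth z_c below the surface of column 1) and equate Σ ρ_i t_i down to z_c; mantle fills any gap and the z_c terms cancel.
Column 1: 37.8×ρ + (z_c − 37.8)×3350
Column 2: 0.788×0 + 3.76×2960 + 23.3×2780 + (z_c − 0.788 − 27.06)×3350
The z_c×3350 term appears on both sides and cancels. Collect the known terms of each column as K = Σ(ρt)_known − 3350 × (depth of known layers): K_1 = 0 − 3350×37.8 = −126630; K_2 = 75903.6 − 3350×(0.788 + 27.06) = −17387.2.
Balance: K_1 + 37.8×ρ = K_2, so ρ = (K_2 − K_1)/37.8 = 109243/37.8 = 2890 kg/m³.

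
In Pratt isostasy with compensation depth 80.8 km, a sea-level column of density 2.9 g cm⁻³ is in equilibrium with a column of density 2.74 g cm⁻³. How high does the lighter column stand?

ρ_ref D = ρ (D + h) → h = D (ρ_ref − ρ)/ρ.
h = 80.8 km × (2.9 − 2.74)/2.74 = 4.72 km.

4.72 km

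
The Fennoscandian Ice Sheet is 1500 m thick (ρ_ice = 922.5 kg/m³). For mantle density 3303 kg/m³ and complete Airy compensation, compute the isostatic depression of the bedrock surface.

419 m

For local isostatic compensation: the ice load ρ_ice t is balanced by mantle displaced below, ρ_m s.
s = t ρ_ice / ρ_m = 1500 m × 922.5/3303 = 419 m.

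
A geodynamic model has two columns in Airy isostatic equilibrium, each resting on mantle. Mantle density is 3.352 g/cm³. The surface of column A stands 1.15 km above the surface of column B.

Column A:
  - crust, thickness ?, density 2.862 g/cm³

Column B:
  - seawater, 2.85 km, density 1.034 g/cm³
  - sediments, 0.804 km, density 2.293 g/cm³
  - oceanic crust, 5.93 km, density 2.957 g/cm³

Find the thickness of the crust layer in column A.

27.9 km

Take the compensation level at the base of the deeper column (depth z_c below the surface of column A) and equate Σ ρ_i t_i down to z_c; mantle fills any gap and the z_c terms cancel.
Column A: x×2.862 + (z_c − 0 − x)×3.352
Column B: 1.15×0 + 2.85×1.034 + 0.804×2.293 + 5.93×2.957 + (z_c − 1.15 − 9.584)×3.352
The z_c×3.352 term appears on both sides and cancels. Collect the known terms of each column as K = Σ(ρt)_known − 3.352 × (depth of known layers): K_A = 0 − 3.352×0 = 0; K_B = 22.325482 − 3.352×(1.15 + 9.584) = −13.654886.
Balance: K_A − x×(3.352 − 2.862) = K_B, so x = (K_A − K_B)/(3.352 − 2.862) = 13.6549/0.49 = 27.9 km.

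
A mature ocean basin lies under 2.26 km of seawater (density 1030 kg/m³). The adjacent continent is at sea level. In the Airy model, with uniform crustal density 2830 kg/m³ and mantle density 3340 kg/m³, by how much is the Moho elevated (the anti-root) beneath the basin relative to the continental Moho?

7.98 km

Balancing pressure at the compensation depth: replacing crust with seawater at the top is compensated by replacing crust with mantle at the base: d (ρ_c − ρ_w) = a (ρ_m − ρ_c).
a = d (ρ_c − ρ_w)/(ρ_m − ρ_c) = 2.26 km × 1800/510 = 7.98 km.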